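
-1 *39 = -39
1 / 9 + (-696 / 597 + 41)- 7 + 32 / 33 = 668159 / 19701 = 33.91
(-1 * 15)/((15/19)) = -19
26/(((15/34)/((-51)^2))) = 153285.60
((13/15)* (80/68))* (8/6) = 208/153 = 1.36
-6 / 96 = -1 / 16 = -0.06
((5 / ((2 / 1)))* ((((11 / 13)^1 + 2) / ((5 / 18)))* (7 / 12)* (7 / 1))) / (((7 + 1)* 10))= 5439 / 4160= 1.31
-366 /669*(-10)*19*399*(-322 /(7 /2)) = -3815656.68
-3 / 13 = -0.23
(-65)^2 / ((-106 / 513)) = -2167425 / 106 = -20447.41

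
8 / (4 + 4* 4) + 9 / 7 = 59 / 35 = 1.69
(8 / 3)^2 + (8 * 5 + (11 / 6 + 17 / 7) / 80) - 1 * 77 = -300743 / 10080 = -29.84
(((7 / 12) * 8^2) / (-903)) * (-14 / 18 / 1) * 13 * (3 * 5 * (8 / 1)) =58240 / 1161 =50.16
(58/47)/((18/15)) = 145/141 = 1.03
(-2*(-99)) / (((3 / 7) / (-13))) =-6006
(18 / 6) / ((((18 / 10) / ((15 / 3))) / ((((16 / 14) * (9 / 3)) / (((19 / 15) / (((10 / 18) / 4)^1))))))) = 1250 / 399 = 3.13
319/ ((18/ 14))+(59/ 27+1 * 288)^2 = 61568098/ 729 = 84455.55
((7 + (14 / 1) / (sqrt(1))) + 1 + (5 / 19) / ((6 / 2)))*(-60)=-25180 / 19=-1325.26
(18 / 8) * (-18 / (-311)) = 81 / 622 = 0.13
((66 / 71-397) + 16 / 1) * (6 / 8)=-80955 / 284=-285.05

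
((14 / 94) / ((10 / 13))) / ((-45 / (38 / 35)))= -247 / 52875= -0.00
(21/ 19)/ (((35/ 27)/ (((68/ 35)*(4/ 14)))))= 11016/ 23275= 0.47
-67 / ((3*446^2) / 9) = -201 / 198916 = -0.00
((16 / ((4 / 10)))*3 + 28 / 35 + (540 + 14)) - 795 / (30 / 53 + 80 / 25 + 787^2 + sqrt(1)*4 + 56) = 184613325689 / 273582805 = 674.80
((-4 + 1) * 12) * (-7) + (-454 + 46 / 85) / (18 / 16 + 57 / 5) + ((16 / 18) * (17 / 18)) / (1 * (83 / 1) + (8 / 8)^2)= 1042155707 / 4829139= 215.81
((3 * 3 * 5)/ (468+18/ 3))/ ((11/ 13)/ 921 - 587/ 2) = -0.00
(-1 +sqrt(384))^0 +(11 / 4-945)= -3765 / 4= -941.25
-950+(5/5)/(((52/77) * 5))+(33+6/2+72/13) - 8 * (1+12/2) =-250683/260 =-964.17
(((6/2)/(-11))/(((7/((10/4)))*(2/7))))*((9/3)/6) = -15/88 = -0.17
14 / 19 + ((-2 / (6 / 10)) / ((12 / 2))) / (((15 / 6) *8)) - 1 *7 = -4303 / 684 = -6.29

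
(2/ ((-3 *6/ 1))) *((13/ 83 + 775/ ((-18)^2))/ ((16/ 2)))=-68537/ 1936224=-0.04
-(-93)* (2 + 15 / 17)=4557 / 17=268.06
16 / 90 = 8 / 45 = 0.18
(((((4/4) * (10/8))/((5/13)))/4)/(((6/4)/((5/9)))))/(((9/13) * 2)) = 845/3888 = 0.22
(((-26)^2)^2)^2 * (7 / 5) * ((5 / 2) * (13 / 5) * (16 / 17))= 152026103011328 / 85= 1788542388368.56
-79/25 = -3.16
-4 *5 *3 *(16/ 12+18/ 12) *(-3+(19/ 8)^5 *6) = -627227325/ 8192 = -76565.84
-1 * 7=-7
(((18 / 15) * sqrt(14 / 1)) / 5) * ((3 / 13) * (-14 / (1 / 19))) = -4788 * sqrt(14) / 325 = -55.12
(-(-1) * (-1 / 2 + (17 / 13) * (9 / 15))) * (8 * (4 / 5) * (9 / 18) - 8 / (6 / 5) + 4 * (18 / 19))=1702 / 18525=0.09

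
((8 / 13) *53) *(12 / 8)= 636 / 13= 48.92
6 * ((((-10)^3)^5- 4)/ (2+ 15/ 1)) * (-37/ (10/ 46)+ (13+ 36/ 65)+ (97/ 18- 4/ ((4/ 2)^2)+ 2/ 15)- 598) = 175529000000000702116/ 663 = 264749622926094573.33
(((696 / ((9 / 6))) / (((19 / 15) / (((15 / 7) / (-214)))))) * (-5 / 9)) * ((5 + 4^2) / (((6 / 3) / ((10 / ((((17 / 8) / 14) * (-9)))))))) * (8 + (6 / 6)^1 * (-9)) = 16240000 / 103683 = 156.63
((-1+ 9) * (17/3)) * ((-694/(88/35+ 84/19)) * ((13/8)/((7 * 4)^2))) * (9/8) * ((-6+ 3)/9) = 7285265/2066176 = 3.53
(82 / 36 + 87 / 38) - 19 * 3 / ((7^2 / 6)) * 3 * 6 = -1014407 / 8379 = -121.07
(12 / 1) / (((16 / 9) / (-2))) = -27 / 2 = -13.50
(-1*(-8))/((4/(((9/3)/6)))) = 1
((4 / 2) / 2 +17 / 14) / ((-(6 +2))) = -31 / 112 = -0.28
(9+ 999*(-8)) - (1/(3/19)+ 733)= -26167/3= -8722.33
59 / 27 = 2.19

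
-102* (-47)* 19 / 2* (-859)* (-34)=1330128858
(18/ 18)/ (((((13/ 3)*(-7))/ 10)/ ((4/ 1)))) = -120/ 91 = -1.32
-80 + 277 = 197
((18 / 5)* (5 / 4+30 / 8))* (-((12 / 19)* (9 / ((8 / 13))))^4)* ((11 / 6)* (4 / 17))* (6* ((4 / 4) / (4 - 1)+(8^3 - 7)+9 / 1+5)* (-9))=184828428904977 / 116603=1585108692.79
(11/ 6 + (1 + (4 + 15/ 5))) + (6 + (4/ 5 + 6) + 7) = 889/ 30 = 29.63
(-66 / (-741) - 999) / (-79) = 246731 / 19513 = 12.64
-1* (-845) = 845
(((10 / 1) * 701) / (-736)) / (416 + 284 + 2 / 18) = -31545 / 2318768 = -0.01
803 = 803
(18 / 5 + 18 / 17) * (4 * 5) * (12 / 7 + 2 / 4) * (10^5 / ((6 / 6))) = 2455200000 / 119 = 20631932.77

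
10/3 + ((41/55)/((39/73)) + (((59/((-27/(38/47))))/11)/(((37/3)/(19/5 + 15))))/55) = 61864723/13095225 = 4.72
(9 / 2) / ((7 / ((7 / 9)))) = 1 / 2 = 0.50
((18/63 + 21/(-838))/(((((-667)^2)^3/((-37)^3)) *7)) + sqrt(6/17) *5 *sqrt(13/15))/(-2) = 77448437/7231445172708873011756 - sqrt(2210)/34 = -1.38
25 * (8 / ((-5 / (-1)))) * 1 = 40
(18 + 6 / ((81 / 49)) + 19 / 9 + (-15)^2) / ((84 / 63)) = 186.56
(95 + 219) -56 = 258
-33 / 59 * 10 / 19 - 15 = -17145 / 1121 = -15.29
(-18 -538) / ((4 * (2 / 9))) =-1251 / 2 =-625.50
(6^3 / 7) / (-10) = -108 / 35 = -3.09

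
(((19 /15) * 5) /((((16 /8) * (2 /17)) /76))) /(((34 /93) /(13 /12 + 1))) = 279775 /24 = 11657.29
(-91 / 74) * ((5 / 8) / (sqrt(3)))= -455 * sqrt(3) / 1776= -0.44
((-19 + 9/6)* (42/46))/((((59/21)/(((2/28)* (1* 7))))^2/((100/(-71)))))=8103375/11368946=0.71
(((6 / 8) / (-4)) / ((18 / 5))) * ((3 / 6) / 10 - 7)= 139 / 384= 0.36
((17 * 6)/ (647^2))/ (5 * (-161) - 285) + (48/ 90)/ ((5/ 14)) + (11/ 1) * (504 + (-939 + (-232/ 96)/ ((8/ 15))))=-529291090388101/ 109508114400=-4833.35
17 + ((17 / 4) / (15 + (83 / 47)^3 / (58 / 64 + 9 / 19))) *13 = 19.91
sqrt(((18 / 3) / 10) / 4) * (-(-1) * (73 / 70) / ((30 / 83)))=6059 * sqrt(15) / 21000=1.12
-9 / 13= -0.69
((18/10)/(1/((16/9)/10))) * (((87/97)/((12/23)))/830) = 667/1006375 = 0.00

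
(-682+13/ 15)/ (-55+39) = 10217/ 240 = 42.57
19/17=1.12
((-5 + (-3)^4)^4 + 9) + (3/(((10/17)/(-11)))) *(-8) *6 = 166824389/5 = 33364877.80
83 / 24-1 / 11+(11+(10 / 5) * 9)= 32.37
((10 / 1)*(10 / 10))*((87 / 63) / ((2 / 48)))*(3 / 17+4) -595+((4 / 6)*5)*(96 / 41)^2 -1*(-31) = 167728004 / 200039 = 838.48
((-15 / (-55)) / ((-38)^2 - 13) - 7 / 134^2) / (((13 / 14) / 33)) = -131411 / 18557526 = -0.01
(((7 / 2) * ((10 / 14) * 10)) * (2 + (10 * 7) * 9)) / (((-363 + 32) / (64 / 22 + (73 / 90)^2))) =-50215402 / 294921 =-170.27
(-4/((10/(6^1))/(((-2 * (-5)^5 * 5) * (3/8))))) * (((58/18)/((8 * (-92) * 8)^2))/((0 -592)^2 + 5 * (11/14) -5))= -21875/2932768145408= -0.00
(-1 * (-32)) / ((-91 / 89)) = -2848 / 91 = -31.30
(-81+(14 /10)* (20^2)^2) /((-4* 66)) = -223919 /264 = -848.18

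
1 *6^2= 36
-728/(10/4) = -1456/5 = -291.20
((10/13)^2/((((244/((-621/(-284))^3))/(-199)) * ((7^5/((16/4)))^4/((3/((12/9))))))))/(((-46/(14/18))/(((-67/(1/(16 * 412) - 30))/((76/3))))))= 8579526474475800/158031697219662894181417417669297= 0.00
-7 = -7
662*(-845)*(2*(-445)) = 497857100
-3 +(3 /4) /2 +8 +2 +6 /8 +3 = 89 /8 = 11.12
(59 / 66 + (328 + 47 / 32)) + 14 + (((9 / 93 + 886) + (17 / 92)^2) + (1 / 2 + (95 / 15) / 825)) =1598825453717 / 1298800800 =1231.00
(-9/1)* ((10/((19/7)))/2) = -315/19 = -16.58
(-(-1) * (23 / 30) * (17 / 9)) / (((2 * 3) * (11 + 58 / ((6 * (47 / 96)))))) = 1081 / 137700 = 0.01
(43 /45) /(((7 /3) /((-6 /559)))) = -2 /455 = -0.00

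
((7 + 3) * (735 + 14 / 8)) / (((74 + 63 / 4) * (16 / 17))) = 250495 / 2872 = 87.22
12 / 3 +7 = 11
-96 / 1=-96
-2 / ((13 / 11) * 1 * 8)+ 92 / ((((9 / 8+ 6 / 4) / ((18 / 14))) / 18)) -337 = 1207473 / 2548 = 473.89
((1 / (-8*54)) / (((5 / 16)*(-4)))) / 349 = 1 / 188460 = 0.00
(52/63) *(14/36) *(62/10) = 806/405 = 1.99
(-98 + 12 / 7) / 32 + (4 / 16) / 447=-150611 / 50064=-3.01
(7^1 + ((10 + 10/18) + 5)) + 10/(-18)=22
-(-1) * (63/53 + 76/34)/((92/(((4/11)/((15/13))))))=8021/683859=0.01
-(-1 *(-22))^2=-484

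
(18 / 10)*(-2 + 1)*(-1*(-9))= -81 / 5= -16.20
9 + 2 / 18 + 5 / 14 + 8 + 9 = 3335 / 126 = 26.47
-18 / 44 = -9 / 22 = -0.41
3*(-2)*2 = -12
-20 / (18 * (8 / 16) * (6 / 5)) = -1.85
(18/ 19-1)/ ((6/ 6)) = -0.05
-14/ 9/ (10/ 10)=-14/ 9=-1.56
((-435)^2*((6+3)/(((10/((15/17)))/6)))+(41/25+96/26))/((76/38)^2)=2490688793/11050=225401.70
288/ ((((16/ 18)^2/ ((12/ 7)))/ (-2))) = -8748/ 7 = -1249.71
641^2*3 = 1232643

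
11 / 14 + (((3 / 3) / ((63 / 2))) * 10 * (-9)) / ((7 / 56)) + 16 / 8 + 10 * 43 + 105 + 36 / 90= 36073 / 70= 515.33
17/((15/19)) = 323/15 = 21.53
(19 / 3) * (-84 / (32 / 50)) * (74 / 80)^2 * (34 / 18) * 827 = -2559820543 / 2304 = -1111033.22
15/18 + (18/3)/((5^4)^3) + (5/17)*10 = 93994141237/24902343750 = 3.77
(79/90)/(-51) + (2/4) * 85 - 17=58483/2295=25.48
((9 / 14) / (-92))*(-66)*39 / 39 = 297 / 644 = 0.46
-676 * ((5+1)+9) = -10140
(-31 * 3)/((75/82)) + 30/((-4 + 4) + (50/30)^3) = -476/5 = -95.20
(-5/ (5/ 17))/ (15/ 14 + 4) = -238/ 71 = -3.35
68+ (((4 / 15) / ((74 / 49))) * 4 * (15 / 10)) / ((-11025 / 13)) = 2830448 / 41625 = 68.00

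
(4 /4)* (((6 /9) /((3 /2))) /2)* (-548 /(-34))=548 /153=3.58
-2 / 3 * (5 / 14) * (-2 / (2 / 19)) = 95 / 21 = 4.52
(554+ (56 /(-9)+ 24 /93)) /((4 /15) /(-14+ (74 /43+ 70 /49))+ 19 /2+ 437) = 2496889660 /2034173283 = 1.23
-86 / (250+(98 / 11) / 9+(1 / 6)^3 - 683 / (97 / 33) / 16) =-39641184 / 109000339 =-0.36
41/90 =0.46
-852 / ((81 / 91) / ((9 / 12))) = -6461 / 9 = -717.89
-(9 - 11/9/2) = -151/18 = -8.39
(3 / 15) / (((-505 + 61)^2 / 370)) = 1 / 2664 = 0.00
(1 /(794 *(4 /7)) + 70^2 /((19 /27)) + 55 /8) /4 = 210299899 /120688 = 1742.51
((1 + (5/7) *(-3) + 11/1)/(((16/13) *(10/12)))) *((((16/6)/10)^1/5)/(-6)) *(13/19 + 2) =-15249/66500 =-0.23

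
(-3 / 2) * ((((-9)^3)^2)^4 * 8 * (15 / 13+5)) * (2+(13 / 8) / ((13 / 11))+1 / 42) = -1821865559875768125279165240 / 91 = -20020500657975473904166650.00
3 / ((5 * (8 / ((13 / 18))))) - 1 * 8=-1907 / 240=-7.95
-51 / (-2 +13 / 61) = 3111 / 109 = 28.54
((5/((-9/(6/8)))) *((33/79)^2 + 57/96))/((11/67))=-51398045/26361984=-1.95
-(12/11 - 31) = 329/11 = 29.91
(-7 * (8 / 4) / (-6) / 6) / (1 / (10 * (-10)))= -350 / 9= -38.89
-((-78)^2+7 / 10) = -60847 / 10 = -6084.70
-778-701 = -1479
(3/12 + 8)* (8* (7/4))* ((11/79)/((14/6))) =1089/158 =6.89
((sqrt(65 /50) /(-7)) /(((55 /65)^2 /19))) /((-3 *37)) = 3211 *sqrt(130) /940170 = 0.04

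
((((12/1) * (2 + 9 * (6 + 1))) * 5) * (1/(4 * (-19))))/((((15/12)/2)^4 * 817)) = -0.41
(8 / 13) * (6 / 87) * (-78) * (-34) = 3264 / 29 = 112.55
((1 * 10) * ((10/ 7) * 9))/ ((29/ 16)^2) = 39.14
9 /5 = 1.80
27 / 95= 0.28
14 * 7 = 98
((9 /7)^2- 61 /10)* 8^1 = -8716 /245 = -35.58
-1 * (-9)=9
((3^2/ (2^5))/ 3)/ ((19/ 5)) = 15/ 608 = 0.02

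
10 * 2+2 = 22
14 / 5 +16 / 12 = 62 / 15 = 4.13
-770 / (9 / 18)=-1540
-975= -975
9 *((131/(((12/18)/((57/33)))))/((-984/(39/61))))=-873639/440176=-1.98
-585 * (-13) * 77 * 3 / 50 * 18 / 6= 1054053 / 10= 105405.30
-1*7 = -7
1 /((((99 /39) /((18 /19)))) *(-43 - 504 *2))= -78 /219659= -0.00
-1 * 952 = -952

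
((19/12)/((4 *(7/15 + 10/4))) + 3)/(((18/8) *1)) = 2231/1602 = 1.39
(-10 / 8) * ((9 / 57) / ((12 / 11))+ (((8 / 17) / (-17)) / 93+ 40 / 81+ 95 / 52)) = -2209336205 / 716970852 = -3.08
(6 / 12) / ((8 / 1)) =1 / 16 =0.06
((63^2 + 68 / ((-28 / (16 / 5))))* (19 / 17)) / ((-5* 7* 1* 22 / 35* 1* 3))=-2634217 / 39270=-67.08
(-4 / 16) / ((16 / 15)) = -15 / 64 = -0.23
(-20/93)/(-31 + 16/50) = 500/71331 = 0.01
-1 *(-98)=98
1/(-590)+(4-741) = -737.00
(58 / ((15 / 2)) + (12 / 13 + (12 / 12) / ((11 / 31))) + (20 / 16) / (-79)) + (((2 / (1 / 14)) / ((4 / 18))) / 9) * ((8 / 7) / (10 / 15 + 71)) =340487341 / 29146260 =11.68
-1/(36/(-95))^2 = -9025/1296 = -6.96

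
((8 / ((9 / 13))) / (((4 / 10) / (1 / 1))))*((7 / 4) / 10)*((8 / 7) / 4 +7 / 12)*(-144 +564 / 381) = -4294225 / 6858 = -626.16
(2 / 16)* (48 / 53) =6 / 53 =0.11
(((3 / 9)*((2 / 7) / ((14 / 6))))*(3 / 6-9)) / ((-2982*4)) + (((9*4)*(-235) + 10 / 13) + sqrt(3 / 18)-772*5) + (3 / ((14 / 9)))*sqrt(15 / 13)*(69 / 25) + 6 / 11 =-1029589507553 / 83579496 + sqrt(6) / 6 + 1863*sqrt(195) / 4550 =-12312.56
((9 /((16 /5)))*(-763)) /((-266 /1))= 4905 /608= 8.07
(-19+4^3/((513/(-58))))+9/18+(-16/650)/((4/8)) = -8598041/333450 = -25.79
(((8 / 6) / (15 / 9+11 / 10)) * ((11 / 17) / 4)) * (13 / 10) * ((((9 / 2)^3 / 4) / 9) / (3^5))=143 / 135456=0.00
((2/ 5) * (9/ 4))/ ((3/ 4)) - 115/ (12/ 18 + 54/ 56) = -47478/ 685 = -69.31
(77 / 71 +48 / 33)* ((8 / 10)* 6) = 47592 / 3905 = 12.19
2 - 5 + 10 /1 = 7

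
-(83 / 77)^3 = -571787 / 456533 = -1.25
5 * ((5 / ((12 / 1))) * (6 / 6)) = 25 / 12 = 2.08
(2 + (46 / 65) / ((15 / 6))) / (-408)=-371 / 66300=-0.01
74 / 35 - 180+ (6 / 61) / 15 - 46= -477982 / 2135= -223.88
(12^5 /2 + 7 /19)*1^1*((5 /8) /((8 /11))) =130015105 /1216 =106920.32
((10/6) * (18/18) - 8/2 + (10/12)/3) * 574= -10619/9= -1179.89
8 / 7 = 1.14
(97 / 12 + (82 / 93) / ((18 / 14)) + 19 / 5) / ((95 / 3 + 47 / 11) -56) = -2314477 / 3693960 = -0.63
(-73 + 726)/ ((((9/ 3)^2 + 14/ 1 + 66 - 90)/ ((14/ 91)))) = -1306/ 13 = -100.46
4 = 4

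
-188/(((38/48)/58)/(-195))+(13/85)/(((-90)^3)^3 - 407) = 1680479452195878565407758153/625684089735000657305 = 2685827.37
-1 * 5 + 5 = 0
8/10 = 4/5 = 0.80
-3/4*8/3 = -2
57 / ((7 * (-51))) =-19 / 119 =-0.16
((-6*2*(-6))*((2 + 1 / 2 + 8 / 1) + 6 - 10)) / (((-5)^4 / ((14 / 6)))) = 1092 / 625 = 1.75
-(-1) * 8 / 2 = 4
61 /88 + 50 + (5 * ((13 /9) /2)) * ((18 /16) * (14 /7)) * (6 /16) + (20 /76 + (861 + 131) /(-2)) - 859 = -17402133 /13376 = -1301.00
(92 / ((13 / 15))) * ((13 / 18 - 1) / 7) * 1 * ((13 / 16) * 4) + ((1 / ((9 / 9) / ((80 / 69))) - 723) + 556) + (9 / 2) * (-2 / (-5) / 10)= -721888 / 4025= -179.35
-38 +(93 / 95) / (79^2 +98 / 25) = -37573447 / 988779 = -38.00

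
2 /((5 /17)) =6.80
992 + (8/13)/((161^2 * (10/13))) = 128568164/129605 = 992.00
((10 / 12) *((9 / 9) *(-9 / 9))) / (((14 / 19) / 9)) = -285 / 28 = -10.18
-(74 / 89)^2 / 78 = -2738 / 308919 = -0.01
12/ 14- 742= -5188/ 7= -741.14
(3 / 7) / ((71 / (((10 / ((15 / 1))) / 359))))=0.00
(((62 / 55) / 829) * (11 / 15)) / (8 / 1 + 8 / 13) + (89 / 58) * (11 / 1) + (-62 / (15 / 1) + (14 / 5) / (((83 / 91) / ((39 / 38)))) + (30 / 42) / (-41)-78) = -405558446939741 / 6528559535400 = -62.12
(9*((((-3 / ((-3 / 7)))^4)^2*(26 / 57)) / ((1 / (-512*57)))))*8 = -5525354225664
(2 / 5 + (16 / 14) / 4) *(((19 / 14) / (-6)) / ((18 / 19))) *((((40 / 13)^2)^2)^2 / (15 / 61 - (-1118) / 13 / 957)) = -9207413473280000000 / 2350403265761187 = -3917.38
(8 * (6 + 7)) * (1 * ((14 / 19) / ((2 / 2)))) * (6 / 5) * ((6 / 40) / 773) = 6552 / 367175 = 0.02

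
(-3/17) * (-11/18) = 11/102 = 0.11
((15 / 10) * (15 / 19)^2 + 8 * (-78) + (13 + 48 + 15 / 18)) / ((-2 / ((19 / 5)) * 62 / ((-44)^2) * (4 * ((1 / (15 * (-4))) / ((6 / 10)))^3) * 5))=-1143779522688 / 14725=-77676028.71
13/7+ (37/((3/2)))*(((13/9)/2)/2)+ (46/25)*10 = 55121/1890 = 29.16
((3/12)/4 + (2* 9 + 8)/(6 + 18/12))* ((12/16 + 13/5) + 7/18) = 570031/43200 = 13.20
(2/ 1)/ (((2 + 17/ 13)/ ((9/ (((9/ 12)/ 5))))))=1560/ 43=36.28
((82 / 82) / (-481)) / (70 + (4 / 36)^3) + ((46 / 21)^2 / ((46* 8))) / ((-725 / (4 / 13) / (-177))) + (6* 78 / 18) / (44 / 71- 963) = -4659335013556934 / 178747329181027425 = -0.03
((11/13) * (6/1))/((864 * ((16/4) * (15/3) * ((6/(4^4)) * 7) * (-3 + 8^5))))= 22/402518025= 0.00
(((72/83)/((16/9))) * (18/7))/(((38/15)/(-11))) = -120285/22078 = -5.45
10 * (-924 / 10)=-924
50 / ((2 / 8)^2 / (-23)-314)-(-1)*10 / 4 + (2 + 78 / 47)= 65175587 / 10861982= 6.00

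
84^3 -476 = 592228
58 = 58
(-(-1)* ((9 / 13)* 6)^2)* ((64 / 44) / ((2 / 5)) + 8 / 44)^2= 5143824 / 20449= 251.54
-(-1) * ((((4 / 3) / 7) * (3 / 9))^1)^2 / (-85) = -0.00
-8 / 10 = -4 / 5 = -0.80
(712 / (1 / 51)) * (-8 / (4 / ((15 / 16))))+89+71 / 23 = -67992.91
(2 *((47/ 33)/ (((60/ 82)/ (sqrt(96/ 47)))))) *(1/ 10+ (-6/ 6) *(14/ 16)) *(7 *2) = -8897 *sqrt(282)/ 2475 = -60.37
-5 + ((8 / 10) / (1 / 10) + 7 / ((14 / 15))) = 10.50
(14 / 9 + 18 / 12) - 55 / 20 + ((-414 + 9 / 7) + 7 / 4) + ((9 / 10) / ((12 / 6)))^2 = -10343497 / 25200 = -410.46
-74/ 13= -5.69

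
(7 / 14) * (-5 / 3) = -5 / 6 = -0.83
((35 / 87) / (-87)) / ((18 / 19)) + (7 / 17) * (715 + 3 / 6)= 341178376 / 1158057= 294.61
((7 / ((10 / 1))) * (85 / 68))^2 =49 / 64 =0.77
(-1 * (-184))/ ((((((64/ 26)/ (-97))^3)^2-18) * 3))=-369894902852819423612/ 108556112792151609411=-3.41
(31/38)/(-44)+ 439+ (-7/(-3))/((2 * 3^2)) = 439.11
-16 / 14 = -8 / 7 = -1.14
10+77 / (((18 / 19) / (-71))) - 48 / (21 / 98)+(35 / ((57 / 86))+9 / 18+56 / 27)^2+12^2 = -2919762065 / 1052676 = -2773.66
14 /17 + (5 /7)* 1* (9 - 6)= 353 /119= 2.97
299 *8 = 2392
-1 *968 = -968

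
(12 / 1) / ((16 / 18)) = 27 / 2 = 13.50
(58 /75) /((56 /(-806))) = -11687 /1050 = -11.13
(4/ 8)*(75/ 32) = 75/ 64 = 1.17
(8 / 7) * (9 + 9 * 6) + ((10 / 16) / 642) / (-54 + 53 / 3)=13435771 / 186608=72.00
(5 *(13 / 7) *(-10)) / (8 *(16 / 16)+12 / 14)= -325 / 31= -10.48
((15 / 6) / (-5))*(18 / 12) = -3 / 4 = -0.75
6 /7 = 0.86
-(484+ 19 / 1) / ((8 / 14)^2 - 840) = 24647 / 41144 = 0.60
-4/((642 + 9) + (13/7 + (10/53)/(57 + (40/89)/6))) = -807667/131823460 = -0.01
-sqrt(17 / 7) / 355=-sqrt(119) / 2485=-0.00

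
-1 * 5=-5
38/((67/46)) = 1748/67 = 26.09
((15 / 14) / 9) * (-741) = -1235 / 14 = -88.21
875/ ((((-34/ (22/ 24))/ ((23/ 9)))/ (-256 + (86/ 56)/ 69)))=680004875/ 44064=15432.21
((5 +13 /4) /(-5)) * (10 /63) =-11 /42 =-0.26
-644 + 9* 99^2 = 87565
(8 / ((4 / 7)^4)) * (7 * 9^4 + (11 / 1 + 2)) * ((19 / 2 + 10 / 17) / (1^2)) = 9458391355 / 272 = 34773497.63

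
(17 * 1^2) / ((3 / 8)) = 136 / 3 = 45.33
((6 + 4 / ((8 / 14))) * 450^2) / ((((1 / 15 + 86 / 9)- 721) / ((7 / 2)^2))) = -1451165625 / 32012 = -45331.93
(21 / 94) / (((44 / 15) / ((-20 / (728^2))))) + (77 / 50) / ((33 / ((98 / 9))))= 26852017469 / 52843190400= 0.51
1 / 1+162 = 163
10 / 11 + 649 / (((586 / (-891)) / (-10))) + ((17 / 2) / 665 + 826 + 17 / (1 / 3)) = 46062936971 / 4286590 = 10745.82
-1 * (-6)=6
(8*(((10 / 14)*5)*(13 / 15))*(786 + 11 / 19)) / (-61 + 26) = -31720 / 57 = -556.49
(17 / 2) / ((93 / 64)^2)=34816 / 8649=4.03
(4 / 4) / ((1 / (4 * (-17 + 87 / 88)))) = -1409 / 22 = -64.05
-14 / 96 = -7 / 48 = -0.15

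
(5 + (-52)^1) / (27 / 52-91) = 2444 / 4705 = 0.52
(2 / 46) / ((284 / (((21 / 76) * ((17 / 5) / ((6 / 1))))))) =119 / 4964320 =0.00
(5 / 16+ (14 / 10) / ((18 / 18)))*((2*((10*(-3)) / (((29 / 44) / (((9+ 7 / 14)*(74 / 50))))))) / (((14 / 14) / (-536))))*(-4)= -3407097936 / 725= -4699445.43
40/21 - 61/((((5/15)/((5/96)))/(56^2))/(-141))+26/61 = 5398764676/1281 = 4214492.33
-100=-100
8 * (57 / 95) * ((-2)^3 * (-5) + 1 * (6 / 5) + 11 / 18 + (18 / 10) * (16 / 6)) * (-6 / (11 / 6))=-40272 / 55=-732.22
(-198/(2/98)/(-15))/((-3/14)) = -15092/5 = -3018.40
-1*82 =-82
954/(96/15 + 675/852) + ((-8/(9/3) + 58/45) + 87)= 100311289/459585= 218.26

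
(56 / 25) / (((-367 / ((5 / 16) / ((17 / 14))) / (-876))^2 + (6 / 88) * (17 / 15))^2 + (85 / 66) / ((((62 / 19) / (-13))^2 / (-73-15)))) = -14385514388299304342400 / 11503919158714182939464519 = -0.00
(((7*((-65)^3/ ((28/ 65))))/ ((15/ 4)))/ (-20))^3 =364032580038765625/ 1728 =210667002337248.63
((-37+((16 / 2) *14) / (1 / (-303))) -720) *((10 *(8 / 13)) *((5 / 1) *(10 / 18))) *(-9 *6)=416316000 / 13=32024307.69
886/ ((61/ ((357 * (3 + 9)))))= 62223.34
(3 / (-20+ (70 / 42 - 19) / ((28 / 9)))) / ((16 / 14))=-147 / 1432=-0.10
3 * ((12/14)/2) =9/7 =1.29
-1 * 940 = -940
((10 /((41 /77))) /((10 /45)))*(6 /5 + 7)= 693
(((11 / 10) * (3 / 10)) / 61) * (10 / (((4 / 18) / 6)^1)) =891 / 610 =1.46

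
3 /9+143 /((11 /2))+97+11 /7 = 2623 /21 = 124.90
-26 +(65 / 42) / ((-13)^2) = -14191 / 546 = -25.99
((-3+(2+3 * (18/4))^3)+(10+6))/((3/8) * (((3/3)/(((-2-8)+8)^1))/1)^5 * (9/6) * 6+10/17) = 16262880/2101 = 7740.54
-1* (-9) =9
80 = 80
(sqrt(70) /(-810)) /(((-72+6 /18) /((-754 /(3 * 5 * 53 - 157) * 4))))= -26 * sqrt(70) /319275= -0.00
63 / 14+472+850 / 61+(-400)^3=-63999509.57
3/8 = 0.38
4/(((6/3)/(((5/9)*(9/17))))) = 0.59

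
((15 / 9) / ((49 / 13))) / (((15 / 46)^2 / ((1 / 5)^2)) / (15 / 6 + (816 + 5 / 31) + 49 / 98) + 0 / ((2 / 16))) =698538152 / 5126625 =136.26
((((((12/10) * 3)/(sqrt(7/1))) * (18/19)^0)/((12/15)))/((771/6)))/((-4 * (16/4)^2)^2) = 9 * sqrt(7)/7368704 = 0.00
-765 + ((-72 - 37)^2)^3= 1677100110076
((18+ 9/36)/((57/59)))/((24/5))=21535/5472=3.94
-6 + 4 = -2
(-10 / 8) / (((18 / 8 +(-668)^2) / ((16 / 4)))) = -4 / 356981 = -0.00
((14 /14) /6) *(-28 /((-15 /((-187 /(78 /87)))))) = -64.89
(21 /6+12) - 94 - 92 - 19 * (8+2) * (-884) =335579 /2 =167789.50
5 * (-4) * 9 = -180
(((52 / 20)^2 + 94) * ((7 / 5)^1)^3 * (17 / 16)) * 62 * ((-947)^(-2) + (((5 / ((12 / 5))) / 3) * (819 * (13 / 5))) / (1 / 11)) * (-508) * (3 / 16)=-28219240525.50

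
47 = 47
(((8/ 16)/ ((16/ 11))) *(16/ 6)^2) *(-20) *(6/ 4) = -220/ 3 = -73.33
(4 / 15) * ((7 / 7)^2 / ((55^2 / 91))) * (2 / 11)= 728 / 499125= 0.00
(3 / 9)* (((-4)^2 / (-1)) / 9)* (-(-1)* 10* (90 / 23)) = -1600 / 69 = -23.19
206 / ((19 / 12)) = 2472 / 19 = 130.11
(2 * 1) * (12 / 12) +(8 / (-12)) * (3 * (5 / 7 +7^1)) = -94 / 7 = -13.43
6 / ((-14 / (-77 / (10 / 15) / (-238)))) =-99 / 476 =-0.21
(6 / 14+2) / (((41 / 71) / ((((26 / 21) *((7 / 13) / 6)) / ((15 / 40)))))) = 9656 / 7749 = 1.25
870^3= 658503000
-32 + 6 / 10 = -157 / 5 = -31.40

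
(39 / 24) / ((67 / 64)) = 104 / 67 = 1.55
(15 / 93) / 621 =5 / 19251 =0.00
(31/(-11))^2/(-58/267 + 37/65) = 16678155/739189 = 22.56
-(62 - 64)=2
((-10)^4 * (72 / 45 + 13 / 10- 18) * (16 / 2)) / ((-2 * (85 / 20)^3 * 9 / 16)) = 618496000 / 44217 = 13987.74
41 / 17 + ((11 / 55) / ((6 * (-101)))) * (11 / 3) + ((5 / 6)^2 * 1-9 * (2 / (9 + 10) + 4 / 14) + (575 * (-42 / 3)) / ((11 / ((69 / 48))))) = -317232527443 / 301436520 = -1052.40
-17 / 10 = -1.70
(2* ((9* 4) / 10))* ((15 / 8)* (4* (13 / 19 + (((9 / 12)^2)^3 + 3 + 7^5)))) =35323790553 / 38912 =907786.56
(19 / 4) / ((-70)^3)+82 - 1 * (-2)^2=107015981 / 1372000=78.00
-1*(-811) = 811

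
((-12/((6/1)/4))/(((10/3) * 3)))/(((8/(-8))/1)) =4/5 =0.80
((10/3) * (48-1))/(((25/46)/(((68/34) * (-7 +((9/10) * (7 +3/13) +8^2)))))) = 11899648/325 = 36614.30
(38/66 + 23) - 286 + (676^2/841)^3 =3149150418665551948/19629169593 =160432177.42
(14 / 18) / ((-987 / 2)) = -2 / 1269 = -0.00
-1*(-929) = 929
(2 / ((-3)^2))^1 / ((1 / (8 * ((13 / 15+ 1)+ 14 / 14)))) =688 / 135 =5.10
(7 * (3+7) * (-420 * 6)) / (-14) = 12600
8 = 8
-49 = -49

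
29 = 29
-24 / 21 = -8 / 7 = -1.14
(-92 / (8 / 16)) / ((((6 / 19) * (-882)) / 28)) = 3496 / 189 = 18.50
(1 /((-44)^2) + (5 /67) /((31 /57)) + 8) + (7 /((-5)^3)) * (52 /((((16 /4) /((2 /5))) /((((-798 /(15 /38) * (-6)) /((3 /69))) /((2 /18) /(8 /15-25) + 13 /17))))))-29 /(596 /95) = -711714459556694384707 /6659812539050000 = -106867.04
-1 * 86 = -86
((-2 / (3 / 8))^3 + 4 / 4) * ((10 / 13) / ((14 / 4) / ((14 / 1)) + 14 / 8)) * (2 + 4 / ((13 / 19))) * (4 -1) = -53210 / 39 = -1364.36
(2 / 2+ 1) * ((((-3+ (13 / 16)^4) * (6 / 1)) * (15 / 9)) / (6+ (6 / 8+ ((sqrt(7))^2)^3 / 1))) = -840235 / 5730304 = -0.15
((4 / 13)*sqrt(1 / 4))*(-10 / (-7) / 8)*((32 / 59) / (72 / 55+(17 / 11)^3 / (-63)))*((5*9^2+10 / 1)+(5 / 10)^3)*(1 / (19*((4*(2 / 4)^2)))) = 1989112950 / 7640492743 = 0.26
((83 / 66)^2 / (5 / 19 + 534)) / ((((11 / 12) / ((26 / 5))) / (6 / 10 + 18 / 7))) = 125917142 / 2364421675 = 0.05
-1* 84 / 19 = -84 / 19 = -4.42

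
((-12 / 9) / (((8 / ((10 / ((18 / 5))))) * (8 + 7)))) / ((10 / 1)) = -1 / 324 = -0.00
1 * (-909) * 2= -1818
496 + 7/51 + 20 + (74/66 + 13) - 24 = 284011/561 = 506.26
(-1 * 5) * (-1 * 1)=5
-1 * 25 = -25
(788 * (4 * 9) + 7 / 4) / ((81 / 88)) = 2496538 / 81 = 30821.46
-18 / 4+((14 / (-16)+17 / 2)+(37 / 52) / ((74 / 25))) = 3.37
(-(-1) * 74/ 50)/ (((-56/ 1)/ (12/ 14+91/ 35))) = -4477/ 49000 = -0.09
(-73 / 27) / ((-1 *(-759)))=-73 / 20493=-0.00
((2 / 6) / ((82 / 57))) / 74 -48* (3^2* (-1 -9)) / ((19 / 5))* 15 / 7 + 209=2134706723 / 807044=2645.09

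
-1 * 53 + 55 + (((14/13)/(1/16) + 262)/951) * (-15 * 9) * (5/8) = -375407/16484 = -22.77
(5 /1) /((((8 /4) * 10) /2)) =1 /2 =0.50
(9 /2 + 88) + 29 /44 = 4099 /44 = 93.16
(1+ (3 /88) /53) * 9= 42003 /4664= 9.01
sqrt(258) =16.06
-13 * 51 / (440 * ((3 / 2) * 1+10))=-663 / 5060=-0.13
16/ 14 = 8/ 7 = 1.14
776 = 776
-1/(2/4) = -2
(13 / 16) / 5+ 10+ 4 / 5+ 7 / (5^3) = 11.02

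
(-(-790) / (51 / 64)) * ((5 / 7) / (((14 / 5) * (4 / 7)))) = 158000 / 357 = 442.58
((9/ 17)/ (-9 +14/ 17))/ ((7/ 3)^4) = -729/ 333739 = -0.00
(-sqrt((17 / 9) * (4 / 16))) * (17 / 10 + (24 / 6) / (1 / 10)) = -139 * sqrt(17) / 20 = -28.66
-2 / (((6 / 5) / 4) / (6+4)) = -200 / 3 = -66.67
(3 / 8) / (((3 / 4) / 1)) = 1 / 2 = 0.50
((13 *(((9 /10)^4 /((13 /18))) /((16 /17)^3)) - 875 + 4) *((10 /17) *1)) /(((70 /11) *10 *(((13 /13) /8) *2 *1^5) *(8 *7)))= -0.57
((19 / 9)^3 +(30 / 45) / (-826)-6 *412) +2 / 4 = -1482558563 / 602154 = -2462.09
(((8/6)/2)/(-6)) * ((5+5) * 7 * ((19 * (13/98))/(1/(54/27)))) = -2470/63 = -39.21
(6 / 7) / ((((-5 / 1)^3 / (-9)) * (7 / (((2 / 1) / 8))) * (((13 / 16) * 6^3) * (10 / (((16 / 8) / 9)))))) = 1 / 3583125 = 0.00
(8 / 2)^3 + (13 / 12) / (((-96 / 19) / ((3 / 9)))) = 220937 / 3456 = 63.93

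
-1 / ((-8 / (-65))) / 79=-65 / 632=-0.10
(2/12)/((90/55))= 11/108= 0.10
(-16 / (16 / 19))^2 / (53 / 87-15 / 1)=-31407 / 1252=-25.09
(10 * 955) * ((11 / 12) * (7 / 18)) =367675 / 108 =3404.40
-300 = -300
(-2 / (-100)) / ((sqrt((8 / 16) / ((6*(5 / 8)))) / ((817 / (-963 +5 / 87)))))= -71079*sqrt(30) / 8377600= -0.05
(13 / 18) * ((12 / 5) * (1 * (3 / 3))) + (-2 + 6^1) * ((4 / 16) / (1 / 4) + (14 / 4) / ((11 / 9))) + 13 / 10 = 6101 / 330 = 18.49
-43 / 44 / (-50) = 43 / 2200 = 0.02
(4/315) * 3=4/105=0.04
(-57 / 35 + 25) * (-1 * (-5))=818 / 7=116.86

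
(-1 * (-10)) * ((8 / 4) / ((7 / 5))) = 100 / 7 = 14.29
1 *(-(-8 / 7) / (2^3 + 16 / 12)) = 0.12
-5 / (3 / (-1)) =5 / 3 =1.67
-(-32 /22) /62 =8 /341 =0.02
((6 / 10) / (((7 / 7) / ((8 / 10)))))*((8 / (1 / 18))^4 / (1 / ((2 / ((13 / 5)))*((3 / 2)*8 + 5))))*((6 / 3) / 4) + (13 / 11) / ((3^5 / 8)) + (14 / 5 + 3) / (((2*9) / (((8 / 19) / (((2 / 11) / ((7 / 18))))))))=1349481015.47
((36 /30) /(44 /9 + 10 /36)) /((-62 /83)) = -1494 /4805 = -0.31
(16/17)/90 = 8/765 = 0.01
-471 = -471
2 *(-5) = -10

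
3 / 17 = 0.18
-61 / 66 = -0.92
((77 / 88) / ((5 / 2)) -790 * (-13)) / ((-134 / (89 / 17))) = -18281223 / 45560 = -401.26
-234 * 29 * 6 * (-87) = 3542292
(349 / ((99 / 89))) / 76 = 31061 / 7524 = 4.13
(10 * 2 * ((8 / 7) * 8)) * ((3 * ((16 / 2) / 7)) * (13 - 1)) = 368640 / 49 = 7523.27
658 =658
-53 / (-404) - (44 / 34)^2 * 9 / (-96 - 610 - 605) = 7280137 / 51022372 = 0.14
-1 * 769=-769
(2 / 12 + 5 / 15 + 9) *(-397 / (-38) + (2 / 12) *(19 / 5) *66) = 9927 / 20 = 496.35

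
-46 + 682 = 636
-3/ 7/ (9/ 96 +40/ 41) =-3936/ 9821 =-0.40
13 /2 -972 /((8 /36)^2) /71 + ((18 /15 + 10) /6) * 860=568543 /426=1334.61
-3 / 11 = -0.27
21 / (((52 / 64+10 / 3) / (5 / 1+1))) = 6048 / 199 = 30.39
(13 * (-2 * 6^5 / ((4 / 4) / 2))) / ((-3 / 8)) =1078272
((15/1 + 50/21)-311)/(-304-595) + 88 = 88.33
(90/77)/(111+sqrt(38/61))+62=3588475672/57868811-90 * sqrt(2318)/57868811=62.01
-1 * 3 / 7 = -0.43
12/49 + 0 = 12/49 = 0.24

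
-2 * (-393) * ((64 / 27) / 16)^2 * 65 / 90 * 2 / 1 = 54496 / 2187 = 24.92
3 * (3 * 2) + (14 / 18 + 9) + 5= 295 / 9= 32.78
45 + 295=340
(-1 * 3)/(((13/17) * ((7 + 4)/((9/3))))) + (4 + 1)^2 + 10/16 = 28091/1144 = 24.56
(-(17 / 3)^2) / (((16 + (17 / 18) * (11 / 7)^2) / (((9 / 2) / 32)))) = -127449 / 517408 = -0.25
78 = 78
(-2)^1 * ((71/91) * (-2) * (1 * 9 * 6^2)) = 1011.16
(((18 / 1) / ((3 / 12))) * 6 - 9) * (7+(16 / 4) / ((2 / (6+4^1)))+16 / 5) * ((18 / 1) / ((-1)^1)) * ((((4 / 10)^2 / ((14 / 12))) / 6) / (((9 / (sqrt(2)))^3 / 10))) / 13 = -227104 * sqrt(2) / 20475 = -15.69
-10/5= -2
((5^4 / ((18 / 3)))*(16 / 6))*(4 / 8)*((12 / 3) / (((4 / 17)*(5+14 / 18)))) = 10625 / 26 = 408.65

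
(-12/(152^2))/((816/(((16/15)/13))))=-1/19147440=-0.00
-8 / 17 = -0.47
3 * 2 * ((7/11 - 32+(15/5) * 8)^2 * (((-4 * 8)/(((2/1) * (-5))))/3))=209952/605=347.03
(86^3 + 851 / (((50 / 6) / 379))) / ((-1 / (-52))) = 877187324 / 25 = 35087492.96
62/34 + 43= 762/17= 44.82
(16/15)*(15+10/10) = 256/15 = 17.07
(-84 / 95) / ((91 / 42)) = -504 / 1235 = -0.41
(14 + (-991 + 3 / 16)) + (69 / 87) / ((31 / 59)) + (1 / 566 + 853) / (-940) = -976.21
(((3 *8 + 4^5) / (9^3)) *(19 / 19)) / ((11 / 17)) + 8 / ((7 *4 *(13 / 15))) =1861826 / 729729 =2.55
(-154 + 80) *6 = -444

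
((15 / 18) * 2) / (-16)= -5 / 48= -0.10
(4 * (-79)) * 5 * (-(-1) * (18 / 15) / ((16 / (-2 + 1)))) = 237 / 2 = 118.50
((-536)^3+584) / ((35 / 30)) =-923940432 / 7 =-131991490.29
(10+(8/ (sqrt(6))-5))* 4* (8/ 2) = 64* sqrt(6)/ 3+80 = 132.26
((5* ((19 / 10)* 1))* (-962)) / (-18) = 9139 / 18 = 507.72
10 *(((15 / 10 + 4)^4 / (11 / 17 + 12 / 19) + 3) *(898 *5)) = 53306032075 / 1652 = 32267573.90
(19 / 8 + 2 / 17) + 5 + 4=1563 / 136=11.49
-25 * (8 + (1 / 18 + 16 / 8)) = -4525 / 18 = -251.39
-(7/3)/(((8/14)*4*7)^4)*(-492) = 287/16384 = 0.02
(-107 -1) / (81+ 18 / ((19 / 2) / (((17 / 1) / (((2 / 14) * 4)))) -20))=-3513 / 2605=-1.35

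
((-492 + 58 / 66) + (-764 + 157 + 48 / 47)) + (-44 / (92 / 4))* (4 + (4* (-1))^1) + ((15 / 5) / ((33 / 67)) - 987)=-3222992 / 1551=-2078.01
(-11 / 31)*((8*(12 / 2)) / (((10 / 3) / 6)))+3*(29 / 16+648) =4758573 / 2480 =1918.78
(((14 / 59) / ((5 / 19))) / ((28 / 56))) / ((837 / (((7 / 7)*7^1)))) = 3724 / 246915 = 0.02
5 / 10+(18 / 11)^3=4.88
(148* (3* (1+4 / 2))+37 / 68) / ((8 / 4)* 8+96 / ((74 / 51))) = 3352681 / 206720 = 16.22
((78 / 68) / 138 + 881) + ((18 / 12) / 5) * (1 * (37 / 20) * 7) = 69198657 / 78200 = 884.89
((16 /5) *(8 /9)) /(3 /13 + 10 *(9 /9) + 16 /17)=28288 /111105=0.25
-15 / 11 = -1.36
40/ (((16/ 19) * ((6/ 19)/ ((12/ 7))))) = 1805/ 7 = 257.86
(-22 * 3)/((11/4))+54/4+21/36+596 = 7033/12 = 586.08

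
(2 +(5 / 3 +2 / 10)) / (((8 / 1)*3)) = 29 / 180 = 0.16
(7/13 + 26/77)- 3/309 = 89330/103103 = 0.87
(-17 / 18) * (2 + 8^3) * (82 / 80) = -179129 / 360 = -497.58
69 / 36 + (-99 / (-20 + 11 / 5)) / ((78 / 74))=99871 / 13884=7.19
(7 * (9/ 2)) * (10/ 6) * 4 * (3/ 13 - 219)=-597240/ 13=-45941.54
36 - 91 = -55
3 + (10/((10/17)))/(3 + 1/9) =237/28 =8.46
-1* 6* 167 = -1002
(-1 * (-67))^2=4489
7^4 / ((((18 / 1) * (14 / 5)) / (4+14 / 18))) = 73745 / 324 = 227.61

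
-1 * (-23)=23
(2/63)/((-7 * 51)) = -2/22491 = -0.00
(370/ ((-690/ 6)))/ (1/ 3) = -9.65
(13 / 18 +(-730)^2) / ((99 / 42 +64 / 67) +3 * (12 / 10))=77093.81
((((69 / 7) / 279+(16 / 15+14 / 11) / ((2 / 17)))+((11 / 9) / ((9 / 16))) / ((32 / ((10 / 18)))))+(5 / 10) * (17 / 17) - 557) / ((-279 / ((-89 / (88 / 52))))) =-5401160886953 / 53404374870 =-101.14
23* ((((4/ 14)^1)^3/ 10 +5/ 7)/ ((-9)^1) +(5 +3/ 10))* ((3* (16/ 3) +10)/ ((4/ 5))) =48184747/ 12348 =3902.23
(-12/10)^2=36/25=1.44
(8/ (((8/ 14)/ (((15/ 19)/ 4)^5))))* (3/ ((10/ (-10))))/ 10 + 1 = 2532336001/ 2535525376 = 1.00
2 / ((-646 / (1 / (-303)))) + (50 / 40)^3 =12233689 / 6263616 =1.95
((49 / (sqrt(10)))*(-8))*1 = -196*sqrt(10) / 5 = -123.96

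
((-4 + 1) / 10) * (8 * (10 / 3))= -8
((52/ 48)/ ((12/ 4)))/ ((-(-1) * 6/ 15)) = 65/ 72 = 0.90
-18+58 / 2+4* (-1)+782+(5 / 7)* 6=5553 / 7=793.29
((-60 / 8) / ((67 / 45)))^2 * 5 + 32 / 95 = 216996467 / 1705820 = 127.21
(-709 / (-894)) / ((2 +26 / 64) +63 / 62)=351664 / 1517565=0.23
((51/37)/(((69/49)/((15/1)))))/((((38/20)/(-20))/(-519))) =1296981000/16169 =80214.05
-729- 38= -767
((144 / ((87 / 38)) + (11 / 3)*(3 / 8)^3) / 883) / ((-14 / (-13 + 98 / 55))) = 577980303 / 10095303680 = 0.06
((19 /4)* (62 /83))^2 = 346921 /27556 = 12.59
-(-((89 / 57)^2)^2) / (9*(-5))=-62742241 / 475020045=-0.13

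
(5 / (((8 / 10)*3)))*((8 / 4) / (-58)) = -25 / 348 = -0.07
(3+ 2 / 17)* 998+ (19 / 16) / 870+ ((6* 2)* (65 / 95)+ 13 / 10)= 2806434421 / 899232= 3120.92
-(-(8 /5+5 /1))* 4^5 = 6758.40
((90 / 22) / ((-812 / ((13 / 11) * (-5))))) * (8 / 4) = 2925 / 49126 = 0.06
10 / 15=2 / 3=0.67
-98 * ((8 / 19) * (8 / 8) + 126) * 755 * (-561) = 5247534356.84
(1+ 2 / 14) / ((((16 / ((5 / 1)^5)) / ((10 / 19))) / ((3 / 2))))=46875 / 266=176.22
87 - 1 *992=-905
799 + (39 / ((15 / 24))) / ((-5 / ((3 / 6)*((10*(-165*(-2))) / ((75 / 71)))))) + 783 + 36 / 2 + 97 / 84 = -37574471 / 2100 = -17892.61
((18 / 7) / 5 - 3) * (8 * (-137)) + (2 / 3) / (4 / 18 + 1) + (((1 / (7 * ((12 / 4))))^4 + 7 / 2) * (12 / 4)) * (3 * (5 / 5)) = 6551907563 / 2376990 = 2756.39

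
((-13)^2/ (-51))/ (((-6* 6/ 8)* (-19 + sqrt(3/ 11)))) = -35321/ 910656 - 169* sqrt(33)/ 910656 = -0.04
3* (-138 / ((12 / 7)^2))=-1127 / 8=-140.88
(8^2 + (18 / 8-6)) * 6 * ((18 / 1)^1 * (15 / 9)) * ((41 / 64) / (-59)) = -444645 / 3776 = -117.76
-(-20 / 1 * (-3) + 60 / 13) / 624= -35 / 338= -0.10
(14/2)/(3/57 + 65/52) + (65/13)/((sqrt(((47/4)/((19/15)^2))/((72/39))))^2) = 2006476/302445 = 6.63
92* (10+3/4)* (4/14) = 1978/7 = 282.57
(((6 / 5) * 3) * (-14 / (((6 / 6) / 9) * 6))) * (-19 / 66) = 1197 / 55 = 21.76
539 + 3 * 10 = 569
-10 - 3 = -13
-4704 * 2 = -9408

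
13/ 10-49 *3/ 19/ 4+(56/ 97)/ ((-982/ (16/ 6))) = -0.64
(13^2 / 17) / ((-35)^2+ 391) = 169 / 27472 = 0.01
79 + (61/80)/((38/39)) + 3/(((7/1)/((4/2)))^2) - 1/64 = 23837127/297920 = 80.01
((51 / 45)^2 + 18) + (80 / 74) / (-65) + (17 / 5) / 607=1266120178 / 65692575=19.27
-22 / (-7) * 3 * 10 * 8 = 5280 / 7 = 754.29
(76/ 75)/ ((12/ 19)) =361/ 225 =1.60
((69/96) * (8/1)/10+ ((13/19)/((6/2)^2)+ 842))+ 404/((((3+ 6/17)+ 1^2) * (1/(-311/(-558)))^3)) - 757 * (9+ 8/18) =-3841745723220679/610700008680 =-6290.72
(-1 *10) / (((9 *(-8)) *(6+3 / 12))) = 1 / 45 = 0.02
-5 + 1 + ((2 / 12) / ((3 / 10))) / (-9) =-329 / 81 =-4.06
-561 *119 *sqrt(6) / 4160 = -66759 *sqrt(6) / 4160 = -39.31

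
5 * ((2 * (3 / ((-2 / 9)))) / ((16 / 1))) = -135 / 16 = -8.44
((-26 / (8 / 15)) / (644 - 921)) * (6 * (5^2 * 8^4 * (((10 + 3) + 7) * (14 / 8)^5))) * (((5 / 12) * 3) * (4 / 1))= 49160475000 / 277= 177474638.99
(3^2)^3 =729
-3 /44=-0.07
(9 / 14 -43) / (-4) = 10.59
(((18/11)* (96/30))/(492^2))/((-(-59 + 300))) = -0.00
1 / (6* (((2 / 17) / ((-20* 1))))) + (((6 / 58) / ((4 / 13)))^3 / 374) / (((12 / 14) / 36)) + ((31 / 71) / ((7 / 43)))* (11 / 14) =-79882605316753 / 3046430380224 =-26.22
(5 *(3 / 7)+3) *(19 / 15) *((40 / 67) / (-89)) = -1824 / 41741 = -0.04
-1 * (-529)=529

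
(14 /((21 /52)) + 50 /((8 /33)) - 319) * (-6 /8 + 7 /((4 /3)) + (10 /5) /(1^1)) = -12181 /24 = -507.54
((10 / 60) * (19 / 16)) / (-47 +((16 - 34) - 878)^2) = 1 / 4056096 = 0.00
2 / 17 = 0.12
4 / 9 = 0.44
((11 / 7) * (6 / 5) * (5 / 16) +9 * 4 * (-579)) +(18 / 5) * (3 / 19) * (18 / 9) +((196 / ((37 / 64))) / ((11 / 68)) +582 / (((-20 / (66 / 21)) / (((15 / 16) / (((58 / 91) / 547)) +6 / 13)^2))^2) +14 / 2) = 2422567625511424159988359093422827063 / 401309470386804332953600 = 6036657004820.79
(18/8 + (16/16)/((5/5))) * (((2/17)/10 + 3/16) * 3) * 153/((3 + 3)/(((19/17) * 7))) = 4217031/10880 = 387.59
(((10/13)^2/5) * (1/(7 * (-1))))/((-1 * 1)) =20/1183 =0.02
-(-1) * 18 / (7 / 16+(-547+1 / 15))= -4320 / 131159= -0.03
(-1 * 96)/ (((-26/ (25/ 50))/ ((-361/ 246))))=-1444/ 533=-2.71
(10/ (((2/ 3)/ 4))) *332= 19920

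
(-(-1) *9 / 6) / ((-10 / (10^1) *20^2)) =-3 / 800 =-0.00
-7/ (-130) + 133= 17297/ 130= 133.05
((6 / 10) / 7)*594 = 1782 / 35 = 50.91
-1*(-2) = 2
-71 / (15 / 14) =-994 / 15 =-66.27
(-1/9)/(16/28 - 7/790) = -5530/27999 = -0.20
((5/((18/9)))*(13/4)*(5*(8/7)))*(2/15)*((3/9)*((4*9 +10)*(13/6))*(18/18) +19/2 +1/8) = 200525/756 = 265.24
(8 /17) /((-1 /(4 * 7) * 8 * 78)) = -14 /663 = -0.02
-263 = -263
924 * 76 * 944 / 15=22097152 / 5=4419430.40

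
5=5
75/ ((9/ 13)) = 325/ 3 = 108.33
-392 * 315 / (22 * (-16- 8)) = 5145 / 22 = 233.86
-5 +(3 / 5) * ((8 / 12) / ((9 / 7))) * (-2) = -253 / 45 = -5.62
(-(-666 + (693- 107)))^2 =6400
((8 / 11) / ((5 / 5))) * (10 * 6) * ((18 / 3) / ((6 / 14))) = 6720 / 11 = 610.91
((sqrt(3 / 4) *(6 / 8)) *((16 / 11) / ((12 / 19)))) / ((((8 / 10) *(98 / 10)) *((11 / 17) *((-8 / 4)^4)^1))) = 8075 *sqrt(3) / 758912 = 0.02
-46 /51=-0.90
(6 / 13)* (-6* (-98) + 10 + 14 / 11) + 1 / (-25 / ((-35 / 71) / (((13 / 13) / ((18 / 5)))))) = 70222818 / 253825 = 276.66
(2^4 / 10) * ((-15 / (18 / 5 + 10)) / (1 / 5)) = -150 / 17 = -8.82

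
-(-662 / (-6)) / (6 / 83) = -27473 / 18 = -1526.28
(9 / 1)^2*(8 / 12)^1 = 54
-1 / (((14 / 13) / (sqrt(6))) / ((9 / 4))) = -117 * sqrt(6) / 56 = -5.12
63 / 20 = 3.15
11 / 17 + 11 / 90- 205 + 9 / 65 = -811879 / 3978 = -204.09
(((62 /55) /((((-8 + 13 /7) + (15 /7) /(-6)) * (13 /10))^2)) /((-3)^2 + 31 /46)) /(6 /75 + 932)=570400 /325776162569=0.00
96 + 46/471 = 45262/471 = 96.10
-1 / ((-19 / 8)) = 0.42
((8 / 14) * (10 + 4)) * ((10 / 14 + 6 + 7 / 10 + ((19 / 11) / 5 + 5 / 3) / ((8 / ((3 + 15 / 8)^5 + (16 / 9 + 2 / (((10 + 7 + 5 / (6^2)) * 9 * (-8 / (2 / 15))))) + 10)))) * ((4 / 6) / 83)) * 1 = 1477256283377407 / 32706867916800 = 45.17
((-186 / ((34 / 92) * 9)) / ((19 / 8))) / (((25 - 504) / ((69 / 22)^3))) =312302556 / 205928327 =1.52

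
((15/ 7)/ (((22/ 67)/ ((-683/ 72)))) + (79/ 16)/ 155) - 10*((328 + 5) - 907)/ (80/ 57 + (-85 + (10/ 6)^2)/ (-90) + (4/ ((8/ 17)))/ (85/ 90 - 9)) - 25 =7344822272539/ 1646170680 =4461.76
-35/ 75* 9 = -21/ 5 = -4.20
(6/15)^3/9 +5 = 5633/1125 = 5.01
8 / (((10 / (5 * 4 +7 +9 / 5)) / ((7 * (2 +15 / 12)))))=13104 / 25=524.16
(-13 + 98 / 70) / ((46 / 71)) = -2059 / 115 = -17.90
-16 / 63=-0.25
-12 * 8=-96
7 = 7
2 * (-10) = -20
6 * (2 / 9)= 4 / 3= 1.33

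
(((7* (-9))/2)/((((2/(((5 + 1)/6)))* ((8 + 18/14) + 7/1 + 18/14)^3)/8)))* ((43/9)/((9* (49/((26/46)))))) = -54782/385199469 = -0.00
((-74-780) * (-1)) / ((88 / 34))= 7259 / 22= 329.95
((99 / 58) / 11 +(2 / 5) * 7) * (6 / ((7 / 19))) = 48849 / 1015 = 48.13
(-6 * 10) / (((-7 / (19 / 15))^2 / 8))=-11552 / 735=-15.72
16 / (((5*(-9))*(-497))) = 16 / 22365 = 0.00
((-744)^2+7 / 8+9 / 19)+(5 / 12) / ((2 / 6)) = 84137867 / 152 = 553538.60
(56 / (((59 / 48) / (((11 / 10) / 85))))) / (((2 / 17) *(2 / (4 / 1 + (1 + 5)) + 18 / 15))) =1056 / 295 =3.58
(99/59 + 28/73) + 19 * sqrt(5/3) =8879/4307 + 19 * sqrt(15)/3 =26.59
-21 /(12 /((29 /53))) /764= -203 /161968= -0.00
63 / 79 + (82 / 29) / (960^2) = 841884839 / 1055692800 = 0.80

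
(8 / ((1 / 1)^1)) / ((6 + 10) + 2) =4 / 9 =0.44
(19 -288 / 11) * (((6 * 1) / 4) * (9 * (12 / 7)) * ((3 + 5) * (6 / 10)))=-307152 / 385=-797.80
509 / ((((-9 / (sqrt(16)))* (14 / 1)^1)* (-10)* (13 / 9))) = 509 / 455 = 1.12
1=1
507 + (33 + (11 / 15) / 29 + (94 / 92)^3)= 22910460101 / 42341160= 541.09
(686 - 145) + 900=1441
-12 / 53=-0.23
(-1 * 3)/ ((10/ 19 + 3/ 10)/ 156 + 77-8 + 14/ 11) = -978120/ 22913447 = -0.04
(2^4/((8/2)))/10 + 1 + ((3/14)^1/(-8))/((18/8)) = 583/420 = 1.39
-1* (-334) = 334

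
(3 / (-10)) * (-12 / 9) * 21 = 42 / 5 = 8.40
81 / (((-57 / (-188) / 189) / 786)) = 754060104 / 19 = 39687373.89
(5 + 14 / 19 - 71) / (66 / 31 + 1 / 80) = -3075200 / 100909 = -30.47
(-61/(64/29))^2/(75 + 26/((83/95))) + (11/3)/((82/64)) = 44484027889/4380610560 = 10.15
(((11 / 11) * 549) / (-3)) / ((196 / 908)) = -41541 / 49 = -847.78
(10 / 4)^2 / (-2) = -25 / 8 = -3.12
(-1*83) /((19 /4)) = -332 /19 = -17.47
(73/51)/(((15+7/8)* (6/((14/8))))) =511/19431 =0.03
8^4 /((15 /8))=32768 /15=2184.53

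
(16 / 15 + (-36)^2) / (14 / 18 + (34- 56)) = -58368 / 955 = -61.12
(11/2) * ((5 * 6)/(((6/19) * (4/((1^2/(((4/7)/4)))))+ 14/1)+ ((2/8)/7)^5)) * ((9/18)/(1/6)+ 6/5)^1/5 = 75536305152/7728274805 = 9.77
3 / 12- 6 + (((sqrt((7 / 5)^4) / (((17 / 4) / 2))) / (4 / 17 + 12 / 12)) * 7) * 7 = 9251 / 300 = 30.84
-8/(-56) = 1/7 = 0.14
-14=-14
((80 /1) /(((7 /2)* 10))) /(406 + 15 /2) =32 /5789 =0.01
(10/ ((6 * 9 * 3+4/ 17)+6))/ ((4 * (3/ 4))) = 17/ 858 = 0.02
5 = 5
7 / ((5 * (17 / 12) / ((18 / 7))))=216 / 85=2.54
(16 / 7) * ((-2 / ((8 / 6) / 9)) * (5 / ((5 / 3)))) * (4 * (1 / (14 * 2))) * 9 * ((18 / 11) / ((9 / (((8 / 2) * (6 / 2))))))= -139968 / 539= -259.68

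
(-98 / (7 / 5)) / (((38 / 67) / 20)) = -46900 / 19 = -2468.42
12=12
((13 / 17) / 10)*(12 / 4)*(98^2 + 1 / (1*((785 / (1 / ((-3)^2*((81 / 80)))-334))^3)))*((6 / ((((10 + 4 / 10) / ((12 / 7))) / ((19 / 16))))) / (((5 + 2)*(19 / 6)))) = 449966555773879217771 / 3854619671045015250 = 116.73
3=3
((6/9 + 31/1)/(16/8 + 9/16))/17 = 1520/2091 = 0.73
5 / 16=0.31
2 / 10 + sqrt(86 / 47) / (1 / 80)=1 / 5 + 80 *sqrt(4042) / 47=108.42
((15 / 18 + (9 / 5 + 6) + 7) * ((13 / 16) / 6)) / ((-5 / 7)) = -2.96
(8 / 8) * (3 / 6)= 0.50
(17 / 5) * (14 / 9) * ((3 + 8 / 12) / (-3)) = -2618 / 405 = -6.46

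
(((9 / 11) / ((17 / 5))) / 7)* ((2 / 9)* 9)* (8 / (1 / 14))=1440 / 187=7.70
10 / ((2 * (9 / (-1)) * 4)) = -5 / 36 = -0.14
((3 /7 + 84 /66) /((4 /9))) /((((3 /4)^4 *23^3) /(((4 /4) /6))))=4192 /25295193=0.00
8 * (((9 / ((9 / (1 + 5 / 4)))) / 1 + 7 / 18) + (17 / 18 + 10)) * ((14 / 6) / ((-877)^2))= 2282 / 6922161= 0.00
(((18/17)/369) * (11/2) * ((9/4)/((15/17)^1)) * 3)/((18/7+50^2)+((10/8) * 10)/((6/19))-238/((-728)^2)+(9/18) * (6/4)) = 2810808/59202474185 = 0.00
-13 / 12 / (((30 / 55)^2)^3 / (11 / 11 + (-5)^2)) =-299393809 / 279936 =-1069.51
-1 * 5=-5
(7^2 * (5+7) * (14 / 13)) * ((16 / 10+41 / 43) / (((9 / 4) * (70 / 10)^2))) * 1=40992 / 2795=14.67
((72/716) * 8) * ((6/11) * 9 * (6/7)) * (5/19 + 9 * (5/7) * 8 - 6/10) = 1585184256/9165695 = 172.95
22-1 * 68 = -46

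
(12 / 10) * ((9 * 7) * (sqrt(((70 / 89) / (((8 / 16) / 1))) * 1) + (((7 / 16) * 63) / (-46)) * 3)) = -250047 / 1840 + 756 * sqrt(3115) / 445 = -41.08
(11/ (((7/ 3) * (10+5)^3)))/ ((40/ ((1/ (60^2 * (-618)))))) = -11/ 700812000000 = -0.00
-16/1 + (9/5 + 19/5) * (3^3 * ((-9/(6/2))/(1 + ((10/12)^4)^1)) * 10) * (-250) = 1469633264/1921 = 765035.54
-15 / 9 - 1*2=-11 / 3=-3.67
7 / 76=0.09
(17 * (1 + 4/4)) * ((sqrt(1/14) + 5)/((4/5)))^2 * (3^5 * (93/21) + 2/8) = 64045375 * sqrt(14)/1568 + 4495985325/3136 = 1586497.78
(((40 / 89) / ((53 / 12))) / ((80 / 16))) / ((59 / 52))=4992 / 278303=0.02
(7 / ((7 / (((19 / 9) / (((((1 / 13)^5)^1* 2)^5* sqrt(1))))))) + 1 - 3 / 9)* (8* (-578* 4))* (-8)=619947958266139045010796667356016 / 9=68883106474015449445644070000000.00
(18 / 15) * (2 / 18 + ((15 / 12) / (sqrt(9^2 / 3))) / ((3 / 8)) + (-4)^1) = -14 / 3 + 4 * sqrt(3) / 9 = -3.90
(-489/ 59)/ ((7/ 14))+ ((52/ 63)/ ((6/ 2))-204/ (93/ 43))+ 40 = -70.62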